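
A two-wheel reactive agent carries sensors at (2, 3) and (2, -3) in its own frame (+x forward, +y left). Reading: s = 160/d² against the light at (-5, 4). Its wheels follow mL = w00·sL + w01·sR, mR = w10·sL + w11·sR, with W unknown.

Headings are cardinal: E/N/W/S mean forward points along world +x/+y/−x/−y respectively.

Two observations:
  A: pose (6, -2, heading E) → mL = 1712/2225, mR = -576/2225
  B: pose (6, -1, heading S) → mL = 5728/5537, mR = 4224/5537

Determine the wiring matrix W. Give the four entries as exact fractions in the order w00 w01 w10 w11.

obs A: pose=(6,-2,E) → sL=80/89, sR=16/25, mL=1712/2225, mR=-576/2225
obs B: pose=(6,-1,S) → sL=32/49, sR=160/113, mL=5728/5537, mR=4224/5537
sensor matrix S = [[80/89, 16/25], [32/49, 160/113]]; det S = 10530816/12319825
solve [mL_A; mL_B] = S·[w00; w01] and [mR_A; mR_B] = S·[w10; w11]:
  w00 = 1/2, w01 = 1/2, w10 = -1, w11 = 1

1/2 1/2 -1 1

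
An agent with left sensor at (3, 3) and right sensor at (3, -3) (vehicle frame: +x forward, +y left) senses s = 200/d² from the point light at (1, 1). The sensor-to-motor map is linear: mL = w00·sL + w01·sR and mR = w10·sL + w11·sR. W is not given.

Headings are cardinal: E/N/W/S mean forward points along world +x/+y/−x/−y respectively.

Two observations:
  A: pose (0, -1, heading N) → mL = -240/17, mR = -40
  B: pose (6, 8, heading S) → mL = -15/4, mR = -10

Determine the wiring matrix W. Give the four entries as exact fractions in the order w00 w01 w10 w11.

obs A: pose=(0,-1,N) → sL=200/17, sR=40, mL=-240/17, mR=-40
obs B: pose=(6,8,S) → sL=5/2, sR=10, mL=-15/4, mR=-10
sensor matrix S = [[200/17, 40], [5/2, 10]]; det S = 300/17
solve [mL_A; mL_B] = S·[w00; w01] and [mR_A; mR_B] = S·[w10; w11]:
  w00 = 1/2, w01 = -1/2, w10 = 0, w11 = -1

1/2 -1/2 0 -1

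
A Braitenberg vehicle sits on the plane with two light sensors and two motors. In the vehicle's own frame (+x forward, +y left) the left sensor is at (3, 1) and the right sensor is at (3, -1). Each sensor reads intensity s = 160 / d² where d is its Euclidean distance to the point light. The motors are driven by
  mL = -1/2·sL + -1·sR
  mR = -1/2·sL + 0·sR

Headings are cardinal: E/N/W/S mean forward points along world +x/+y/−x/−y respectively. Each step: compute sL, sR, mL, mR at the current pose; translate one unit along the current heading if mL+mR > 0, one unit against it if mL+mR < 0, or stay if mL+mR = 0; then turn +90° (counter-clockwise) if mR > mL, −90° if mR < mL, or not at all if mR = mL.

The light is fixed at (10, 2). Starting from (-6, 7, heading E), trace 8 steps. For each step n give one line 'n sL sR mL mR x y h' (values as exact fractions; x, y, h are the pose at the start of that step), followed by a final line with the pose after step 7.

n=0: pose=(-6,7,E); sL=32/41, sR=32/37; mL=-1904/1517, mR=-16/41; mL+mR=-2496/1517 → advance -1; mR−mL=32/37 → turn +1·90°
n=1: pose=(-7,7,N); sL=40/97, sR=1/2; mL=-137/194, mR=-20/97; mL+mR=-177/194 → advance -1; mR−mL=1/2 → turn +1·90°
n=2: pose=(-7,6,W); sL=160/409, sR=32/85; mL=-19888/34765, mR=-80/409; mL+mR=-26688/34765 → advance -1; mR−mL=32/85 → turn +1·90°
n=3: pose=(-6,6,S); sL=80/113, sR=16/29; mL=-2968/3277, mR=-40/113; mL+mR=-4128/3277 → advance -1; mR−mL=16/29 → turn +1·90°
n=4: pose=(-6,7,E); sL=32/41, sR=32/37; mL=-1904/1517, mR=-16/41; mL+mR=-2496/1517 → advance -1; mR−mL=32/37 → turn +1·90°
n=5: pose=(-7,7,N); sL=40/97, sR=1/2; mL=-137/194, mR=-20/97; mL+mR=-177/194 → advance -1; mR−mL=1/2 → turn +1·90°
n=6: pose=(-7,6,W); sL=160/409, sR=32/85; mL=-19888/34765, mR=-80/409; mL+mR=-26688/34765 → advance -1; mR−mL=32/85 → turn +1·90°
n=7: pose=(-6,6,S); sL=80/113, sR=16/29; mL=-2968/3277, mR=-40/113; mL+mR=-4128/3277 → advance -1; mR−mL=16/29 → turn +1·90°

0 32/41 32/37 -1904/1517 -16/41 -6 7 E
1 40/97 1/2 -137/194 -20/97 -7 7 N
2 160/409 32/85 -19888/34765 -80/409 -7 6 W
3 80/113 16/29 -2968/3277 -40/113 -6 6 S
4 32/41 32/37 -1904/1517 -16/41 -6 7 E
5 40/97 1/2 -137/194 -20/97 -7 7 N
6 160/409 32/85 -19888/34765 -80/409 -7 6 W
7 80/113 16/29 -2968/3277 -40/113 -6 6 S
final -6 7 E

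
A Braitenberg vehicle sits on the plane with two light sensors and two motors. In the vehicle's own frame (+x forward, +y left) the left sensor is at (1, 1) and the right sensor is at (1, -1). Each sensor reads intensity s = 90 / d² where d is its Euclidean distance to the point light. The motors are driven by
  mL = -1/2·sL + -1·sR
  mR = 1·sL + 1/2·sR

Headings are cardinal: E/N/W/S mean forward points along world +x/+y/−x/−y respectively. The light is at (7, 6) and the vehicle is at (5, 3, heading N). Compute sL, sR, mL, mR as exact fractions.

left sensor world pos  = (4, 4); dL² = 13
right sensor world pos = (6, 4); dR² = 5
sL = 90/13 = 90/13
sR = 90/5 = 18
mL = -1/2·sL + -1·sR = -279/13
mR = 1·sL + 1/2·sR = 207/13

90/13 18 -279/13 207/13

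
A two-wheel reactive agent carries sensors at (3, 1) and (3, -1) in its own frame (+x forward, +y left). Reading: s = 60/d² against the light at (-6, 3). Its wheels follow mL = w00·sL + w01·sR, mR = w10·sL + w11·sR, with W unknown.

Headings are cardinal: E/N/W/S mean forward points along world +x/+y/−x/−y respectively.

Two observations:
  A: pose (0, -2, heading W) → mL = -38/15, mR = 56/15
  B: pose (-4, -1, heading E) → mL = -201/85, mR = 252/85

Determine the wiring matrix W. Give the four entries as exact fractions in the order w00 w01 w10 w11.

obs A: pose=(0,-2,W) → sL=4/3, sR=12/5, mL=-38/15, mR=56/15
obs B: pose=(-4,-1,E) → sL=30/17, sR=6/5, mL=-201/85, mR=252/85
sensor matrix S = [[4/3, 12/5], [30/17, 6/5]]; det S = -224/85
solve [mL_A; mL_B] = S·[w00; w01] and [mR_A; mR_B] = S·[w10; w11]:
  w00 = -1, w01 = -1/2, w10 = 1, w11 = 1

-1 -1/2 1 1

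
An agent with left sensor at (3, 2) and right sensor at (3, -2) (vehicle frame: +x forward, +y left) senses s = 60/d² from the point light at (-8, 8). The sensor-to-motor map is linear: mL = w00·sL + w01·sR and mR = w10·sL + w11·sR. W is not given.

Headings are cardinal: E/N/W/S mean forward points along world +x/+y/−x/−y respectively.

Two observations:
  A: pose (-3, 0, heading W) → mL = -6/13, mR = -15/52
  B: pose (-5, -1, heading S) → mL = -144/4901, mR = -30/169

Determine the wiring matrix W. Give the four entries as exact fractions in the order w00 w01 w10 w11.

1/2 -1/2 -1/2 0

obs A: pose=(-3,0,W) → sL=15/26, sR=3/2, mL=-6/13, mR=-15/52
obs B: pose=(-5,-1,S) → sL=60/169, sR=12/29, mL=-144/4901, mR=-30/169
sensor matrix S = [[15/26, 3/2], [60/169, 12/29]]; det S = -1440/4901
solve [mL_A; mL_B] = S·[w00; w01] and [mR_A; mR_B] = S·[w10; w11]:
  w00 = 1/2, w01 = -1/2, w10 = -1/2, w11 = 0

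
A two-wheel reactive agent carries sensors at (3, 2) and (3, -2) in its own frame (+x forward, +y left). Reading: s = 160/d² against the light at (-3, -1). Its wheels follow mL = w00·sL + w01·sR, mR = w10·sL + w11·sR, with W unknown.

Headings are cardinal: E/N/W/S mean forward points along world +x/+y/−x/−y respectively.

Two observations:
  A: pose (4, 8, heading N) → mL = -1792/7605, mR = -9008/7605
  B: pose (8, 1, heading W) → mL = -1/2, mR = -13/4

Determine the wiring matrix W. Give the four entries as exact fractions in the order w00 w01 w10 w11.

-1 1 -1/2 -1

obs A: pose=(4,8,N) → sL=160/169, sR=32/45, mL=-1792/7605, mR=-9008/7605
obs B: pose=(8,1,W) → sL=5/2, sR=2, mL=-1/2, mR=-13/4
sensor matrix S = [[160/169, 32/45], [5/2, 2]]; det S = 176/1521
solve [mL_A; mL_B] = S·[w00; w01] and [mR_A; mR_B] = S·[w10; w11]:
  w00 = -1, w01 = 1, w10 = -1/2, w11 = -1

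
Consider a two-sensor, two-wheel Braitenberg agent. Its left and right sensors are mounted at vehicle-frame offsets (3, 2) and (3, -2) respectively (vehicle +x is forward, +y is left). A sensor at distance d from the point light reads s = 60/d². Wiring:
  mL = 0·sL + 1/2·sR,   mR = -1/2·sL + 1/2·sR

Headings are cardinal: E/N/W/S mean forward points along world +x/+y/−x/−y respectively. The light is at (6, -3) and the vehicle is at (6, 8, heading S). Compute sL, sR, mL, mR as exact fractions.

15/17 15/17 15/34 0

left sensor world pos  = (8, 5); dL² = 68
right sensor world pos = (4, 5); dR² = 68
sL = 60/68 = 15/17
sR = 60/68 = 15/17
mL = 0·sL + 1/2·sR = 15/34
mR = -1/2·sL + 1/2·sR = 0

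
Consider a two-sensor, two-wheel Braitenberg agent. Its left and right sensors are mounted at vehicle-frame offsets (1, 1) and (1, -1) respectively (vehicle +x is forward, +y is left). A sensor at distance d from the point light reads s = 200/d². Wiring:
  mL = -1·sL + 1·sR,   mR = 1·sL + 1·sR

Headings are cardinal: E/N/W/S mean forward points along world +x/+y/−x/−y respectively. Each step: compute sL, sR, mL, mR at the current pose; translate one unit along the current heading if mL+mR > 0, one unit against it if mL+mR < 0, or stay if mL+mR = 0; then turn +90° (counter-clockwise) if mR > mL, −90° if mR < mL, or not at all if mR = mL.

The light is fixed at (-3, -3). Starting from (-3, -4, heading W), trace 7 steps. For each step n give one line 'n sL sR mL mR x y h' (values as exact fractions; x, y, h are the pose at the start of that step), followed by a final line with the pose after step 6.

0 40 200 160 240 -3 -4 W
1 50 25 -25 75 -4 -4 S
2 200 200/9 -1600/9 2000/9 -4 -5 E
3 100 100 0 200 -3 -5 N
4 40 200 160 240 -3 -4 W
5 50 25 -25 75 -4 -4 S
6 200 200/9 -1600/9 2000/9 -4 -5 E
final -3 -5 N

n=0: pose=(-3,-4,W); sL=40, sR=200; mL=160, mR=240; mL+mR=400 → advance +1; mR−mL=80 → turn +1·90°
n=1: pose=(-4,-4,S); sL=50, sR=25; mL=-25, mR=75; mL+mR=50 → advance +1; mR−mL=100 → turn +1·90°
n=2: pose=(-4,-5,E); sL=200, sR=200/9; mL=-1600/9, mR=2000/9; mL+mR=400/9 → advance +1; mR−mL=400 → turn +1·90°
n=3: pose=(-3,-5,N); sL=100, sR=100; mL=0, mR=200; mL+mR=200 → advance +1; mR−mL=200 → turn +1·90°
n=4: pose=(-3,-4,W); sL=40, sR=200; mL=160, mR=240; mL+mR=400 → advance +1; mR−mL=80 → turn +1·90°
n=5: pose=(-4,-4,S); sL=50, sR=25; mL=-25, mR=75; mL+mR=50 → advance +1; mR−mL=100 → turn +1·90°
n=6: pose=(-4,-5,E); sL=200, sR=200/9; mL=-1600/9, mR=2000/9; mL+mR=400/9 → advance +1; mR−mL=400 → turn +1·90°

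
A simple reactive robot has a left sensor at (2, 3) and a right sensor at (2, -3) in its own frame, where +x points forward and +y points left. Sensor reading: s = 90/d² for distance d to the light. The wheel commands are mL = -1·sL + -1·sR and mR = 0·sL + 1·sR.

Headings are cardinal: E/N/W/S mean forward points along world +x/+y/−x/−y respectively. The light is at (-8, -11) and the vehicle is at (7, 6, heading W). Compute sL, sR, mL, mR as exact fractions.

left sensor world pos  = (5, 3); dL² = 365
right sensor world pos = (5, 9); dR² = 569
sL = 90/365 = 18/73
sR = 90/569 = 90/569
mL = -1·sL + -1·sR = -16812/41537
mR = 0·sL + 1·sR = 90/569

18/73 90/569 -16812/41537 90/569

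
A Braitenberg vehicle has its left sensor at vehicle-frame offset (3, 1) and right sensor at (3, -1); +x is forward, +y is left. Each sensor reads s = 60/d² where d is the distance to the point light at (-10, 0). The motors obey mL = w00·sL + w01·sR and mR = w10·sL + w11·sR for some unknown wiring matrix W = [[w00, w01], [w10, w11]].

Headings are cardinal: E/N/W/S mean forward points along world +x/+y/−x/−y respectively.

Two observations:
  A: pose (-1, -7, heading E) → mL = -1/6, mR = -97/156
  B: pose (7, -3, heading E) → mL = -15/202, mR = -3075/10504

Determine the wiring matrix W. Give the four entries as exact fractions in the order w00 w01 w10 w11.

-1/2 0 -1 -1

obs A: pose=(-1,-7,E) → sL=1/3, sR=15/52, mL=-1/6, mR=-97/156
obs B: pose=(7,-3,E) → sL=15/101, sR=15/104, mL=-15/202, mR=-3075/10504
sensor matrix S = [[1/3, 15/52], [15/101, 15/104]]; det S = 55/10504
solve [mL_A; mL_B] = S·[w00; w01] and [mR_A; mR_B] = S·[w10; w11]:
  w00 = -1/2, w01 = 0, w10 = -1, w11 = -1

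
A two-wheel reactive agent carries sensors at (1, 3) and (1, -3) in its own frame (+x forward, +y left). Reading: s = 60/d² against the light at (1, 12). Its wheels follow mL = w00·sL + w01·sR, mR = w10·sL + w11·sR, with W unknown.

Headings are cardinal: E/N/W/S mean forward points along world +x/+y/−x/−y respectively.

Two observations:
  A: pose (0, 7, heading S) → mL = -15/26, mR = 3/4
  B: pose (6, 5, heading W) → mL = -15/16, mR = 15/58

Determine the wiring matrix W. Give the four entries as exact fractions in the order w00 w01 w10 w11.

obs A: pose=(0,7,S) → sL=3/2, sR=15/13, mL=-15/26, mR=3/4
obs B: pose=(6,5,W) → sL=15/29, sR=15/8, mL=-15/16, mR=15/58
sensor matrix S = [[3/2, 15/13], [15/29, 15/8]]; det S = 13365/6032
solve [mL_A; mL_B] = S·[w00; w01] and [mR_A; mR_B] = S·[w10; w11]:
  w00 = 0, w01 = -1/2, w10 = 1/2, w11 = 0

0 -1/2 1/2 0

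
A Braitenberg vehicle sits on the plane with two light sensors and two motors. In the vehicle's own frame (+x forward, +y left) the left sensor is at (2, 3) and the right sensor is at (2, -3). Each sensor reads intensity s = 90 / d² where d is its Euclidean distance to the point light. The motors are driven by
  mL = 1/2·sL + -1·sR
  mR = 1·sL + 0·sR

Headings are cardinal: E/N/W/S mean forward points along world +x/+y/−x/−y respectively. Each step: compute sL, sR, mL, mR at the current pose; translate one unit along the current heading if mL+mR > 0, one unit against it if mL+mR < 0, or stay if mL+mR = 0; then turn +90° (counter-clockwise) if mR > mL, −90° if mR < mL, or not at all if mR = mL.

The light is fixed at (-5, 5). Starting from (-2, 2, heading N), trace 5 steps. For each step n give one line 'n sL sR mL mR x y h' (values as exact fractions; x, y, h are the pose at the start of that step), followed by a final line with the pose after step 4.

n=0: pose=(-2,2,N); sL=90, sR=90/37; mL=1575/37, mR=90; mL+mR=4905/37 → advance +1; mR−mL=1755/37 → turn +1·90°
n=1: pose=(-2,3,W); sL=45/13, sR=45; mL=-1125/26, mR=45/13; mL+mR=-1035/26 → advance -1; mR−mL=1215/26 → turn +1·90°
n=2: pose=(-1,3,S); sL=18/13, sR=90/17; mL=-1017/221, mR=18/13; mL+mR=-711/221 → advance -1; mR−mL=1323/221 → turn +1·90°
n=3: pose=(-1,4,E); sL=9/4, sR=45/26; mL=-63/104, mR=9/4; mL+mR=171/104 → advance +1; mR−mL=297/104 → turn +1·90°
n=4: pose=(0,4,N); sL=18, sR=18/13; mL=99/13, mR=18; mL+mR=333/13 → advance +1; mR−mL=135/13 → turn +1·90°

0 90 90/37 1575/37 90 -2 2 N
1 45/13 45 -1125/26 45/13 -2 3 W
2 18/13 90/17 -1017/221 18/13 -1 3 S
3 9/4 45/26 -63/104 9/4 -1 4 E
4 18 18/13 99/13 18 0 4 N
final 0 5 W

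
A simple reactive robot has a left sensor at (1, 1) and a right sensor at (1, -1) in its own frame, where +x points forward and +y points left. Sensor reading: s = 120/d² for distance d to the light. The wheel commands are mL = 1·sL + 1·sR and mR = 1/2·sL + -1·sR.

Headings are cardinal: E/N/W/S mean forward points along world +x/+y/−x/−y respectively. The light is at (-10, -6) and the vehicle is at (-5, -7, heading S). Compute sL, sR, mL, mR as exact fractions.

3 6 9 -9/2

left sensor world pos  = (-4, -8); dL² = 40
right sensor world pos = (-6, -8); dR² = 20
sL = 120/40 = 3
sR = 120/20 = 6
mL = 1·sL + 1·sR = 9
mR = 1/2·sL + -1·sR = -9/2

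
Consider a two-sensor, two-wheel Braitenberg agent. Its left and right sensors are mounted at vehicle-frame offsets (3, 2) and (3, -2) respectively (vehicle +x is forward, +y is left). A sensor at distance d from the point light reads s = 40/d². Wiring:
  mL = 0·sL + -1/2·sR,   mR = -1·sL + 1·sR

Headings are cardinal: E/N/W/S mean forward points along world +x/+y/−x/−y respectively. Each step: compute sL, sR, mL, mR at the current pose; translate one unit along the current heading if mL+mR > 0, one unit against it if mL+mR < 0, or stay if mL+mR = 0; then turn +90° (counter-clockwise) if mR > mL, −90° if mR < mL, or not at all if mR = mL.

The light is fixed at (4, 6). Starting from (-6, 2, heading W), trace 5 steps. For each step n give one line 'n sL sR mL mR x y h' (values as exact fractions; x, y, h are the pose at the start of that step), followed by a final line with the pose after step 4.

0 8/41 40/173 -20/173 256/7093 -6 2 W
1 20/49 4/17 -2/17 -144/833 -5 2 S
2 40/169 8/29 -4/29 192/4901 -5 3 W
3 5/9 5/17 -5/34 -40/153 -4 3 S
4 40/137 40/121 -20/121 640/16577 -4 4 W
final -3 4 S

n=0: pose=(-6,2,W); sL=8/41, sR=40/173; mL=-20/173, mR=256/7093; mL+mR=-564/7093 → advance -1; mR−mL=1076/7093 → turn +1·90°
n=1: pose=(-5,2,S); sL=20/49, sR=4/17; mL=-2/17, mR=-144/833; mL+mR=-242/833 → advance -1; mR−mL=-46/833 → turn -1·90°
n=2: pose=(-5,3,W); sL=40/169, sR=8/29; mL=-4/29, mR=192/4901; mL+mR=-484/4901 → advance -1; mR−mL=868/4901 → turn +1·90°
n=3: pose=(-4,3,S); sL=5/9, sR=5/17; mL=-5/34, mR=-40/153; mL+mR=-125/306 → advance -1; mR−mL=-35/306 → turn -1·90°
n=4: pose=(-4,4,W); sL=40/137, sR=40/121; mL=-20/121, mR=640/16577; mL+mR=-2100/16577 → advance -1; mR−mL=3380/16577 → turn +1·90°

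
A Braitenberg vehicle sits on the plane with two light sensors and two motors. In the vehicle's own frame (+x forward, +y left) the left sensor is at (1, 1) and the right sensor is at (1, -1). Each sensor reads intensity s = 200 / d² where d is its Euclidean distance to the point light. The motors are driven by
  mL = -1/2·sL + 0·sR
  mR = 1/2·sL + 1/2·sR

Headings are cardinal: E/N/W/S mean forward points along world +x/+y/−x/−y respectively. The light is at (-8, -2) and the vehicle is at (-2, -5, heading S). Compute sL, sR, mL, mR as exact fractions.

40/13 200/41 -20/13 2120/533

left sensor world pos  = (-1, -6); dL² = 65
right sensor world pos = (-3, -6); dR² = 41
sL = 200/65 = 40/13
sR = 200/41 = 200/41
mL = -1/2·sL + 0·sR = -20/13
mR = 1/2·sL + 1/2·sR = 2120/533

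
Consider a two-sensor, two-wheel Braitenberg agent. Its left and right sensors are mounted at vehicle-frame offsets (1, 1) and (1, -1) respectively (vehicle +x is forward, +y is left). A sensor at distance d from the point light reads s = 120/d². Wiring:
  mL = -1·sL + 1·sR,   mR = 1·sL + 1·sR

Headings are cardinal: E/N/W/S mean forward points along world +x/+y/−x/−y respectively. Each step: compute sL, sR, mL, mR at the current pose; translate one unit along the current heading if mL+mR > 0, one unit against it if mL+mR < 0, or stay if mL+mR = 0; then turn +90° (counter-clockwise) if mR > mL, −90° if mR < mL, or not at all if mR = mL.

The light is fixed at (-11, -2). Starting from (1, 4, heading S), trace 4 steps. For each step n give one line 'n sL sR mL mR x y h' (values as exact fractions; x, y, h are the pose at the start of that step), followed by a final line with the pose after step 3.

0 60/97 60/73 1440/7081 10200/7081 1 4 S
1 24/41 24/37 96/1517 1872/1517 1 3 E
2 2/3 15/29 -13/87 103/87 2 3 N
3 120/169 120/193 -2880/32617 43440/32617 2 4 W
final 1 4 S

n=0: pose=(1,4,S); sL=60/97, sR=60/73; mL=1440/7081, mR=10200/7081; mL+mR=120/73 → advance +1; mR−mL=120/97 → turn +1·90°
n=1: pose=(1,3,E); sL=24/41, sR=24/37; mL=96/1517, mR=1872/1517; mL+mR=48/37 → advance +1; mR−mL=48/41 → turn +1·90°
n=2: pose=(2,3,N); sL=2/3, sR=15/29; mL=-13/87, mR=103/87; mL+mR=30/29 → advance +1; mR−mL=4/3 → turn +1·90°
n=3: pose=(2,4,W); sL=120/169, sR=120/193; mL=-2880/32617, mR=43440/32617; mL+mR=240/193 → advance +1; mR−mL=240/169 → turn +1·90°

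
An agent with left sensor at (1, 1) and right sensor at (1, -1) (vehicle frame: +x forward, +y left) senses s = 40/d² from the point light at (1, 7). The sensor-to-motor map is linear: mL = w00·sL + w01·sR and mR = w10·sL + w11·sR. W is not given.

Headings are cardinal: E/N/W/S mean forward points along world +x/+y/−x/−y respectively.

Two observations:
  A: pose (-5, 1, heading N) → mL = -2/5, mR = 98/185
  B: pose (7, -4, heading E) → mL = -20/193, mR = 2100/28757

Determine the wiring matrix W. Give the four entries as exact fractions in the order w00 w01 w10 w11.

0 -1/2 -1/2 1

obs A: pose=(-5,1,N) → sL=20/37, sR=4/5, mL=-2/5, mR=98/185
obs B: pose=(7,-4,E) → sL=40/149, sR=40/193, mL=-20/193, mR=2100/28757
sensor matrix S = [[20/37, 4/5], [40/149, 40/193]]; det S = -109312/1064009
solve [mL_A; mL_B] = S·[w00; w01] and [mR_A; mR_B] = S·[w10; w11]:
  w00 = 0, w01 = -1/2, w10 = -1/2, w11 = 1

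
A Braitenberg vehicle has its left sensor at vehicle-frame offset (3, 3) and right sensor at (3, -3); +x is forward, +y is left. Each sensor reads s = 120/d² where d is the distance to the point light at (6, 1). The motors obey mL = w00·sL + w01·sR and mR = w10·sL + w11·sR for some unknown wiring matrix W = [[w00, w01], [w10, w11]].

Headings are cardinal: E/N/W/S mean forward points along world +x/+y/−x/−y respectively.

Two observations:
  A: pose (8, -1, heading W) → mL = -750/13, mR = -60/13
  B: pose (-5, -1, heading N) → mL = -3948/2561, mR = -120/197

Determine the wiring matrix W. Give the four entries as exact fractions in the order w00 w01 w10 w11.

1/2 -1 -1 0

obs A: pose=(8,-1,W) → sL=60/13, sR=60, mL=-750/13, mR=-60/13
obs B: pose=(-5,-1,N) → sL=120/197, sR=24/13, mL=-3948/2561, mR=-120/197
sensor matrix S = [[60/13, 60], [120/197, 24/13]]; det S = -933120/33293
solve [mL_A; mL_B] = S·[w00; w01] and [mR_A; mR_B] = S·[w10; w11]:
  w00 = 1/2, w01 = -1, w10 = -1, w11 = 0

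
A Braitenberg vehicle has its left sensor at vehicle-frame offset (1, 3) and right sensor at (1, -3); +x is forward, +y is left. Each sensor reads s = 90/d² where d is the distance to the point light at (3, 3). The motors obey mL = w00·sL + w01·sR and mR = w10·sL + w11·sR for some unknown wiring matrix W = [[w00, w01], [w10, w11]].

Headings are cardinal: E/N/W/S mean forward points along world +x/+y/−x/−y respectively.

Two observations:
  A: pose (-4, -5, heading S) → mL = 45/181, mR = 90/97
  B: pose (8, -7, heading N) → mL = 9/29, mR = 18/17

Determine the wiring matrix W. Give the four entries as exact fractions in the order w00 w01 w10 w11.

obs A: pose=(-4,-5,S) → sL=90/97, sR=90/181, mL=45/181, mR=90/97
obs B: pose=(8,-7,N) → sL=18/17, sR=18/29, mL=9/29, mR=18/17
sensor matrix S = [[90/97, 90/181], [18/17, 18/29]]; det S = 427680/8655601
solve [mL_A; mL_B] = S·[w00; w01] and [mR_A; mR_B] = S·[w10; w11]:
  w00 = 0, w01 = 1/2, w10 = 1, w11 = 0

0 1/2 1 0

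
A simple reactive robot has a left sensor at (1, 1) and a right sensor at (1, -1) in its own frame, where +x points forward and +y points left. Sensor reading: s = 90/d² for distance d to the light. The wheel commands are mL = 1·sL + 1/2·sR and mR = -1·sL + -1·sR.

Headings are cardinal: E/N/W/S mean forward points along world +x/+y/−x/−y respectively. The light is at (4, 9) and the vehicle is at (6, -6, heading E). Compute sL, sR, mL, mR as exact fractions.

18/41 18/53 1323/2173 -1692/2173

left sensor world pos  = (7, -5); dL² = 205
right sensor world pos = (7, -7); dR² = 265
sL = 90/205 = 18/41
sR = 90/265 = 18/53
mL = 1·sL + 1/2·sR = 1323/2173
mR = -1·sL + -1·sR = -1692/2173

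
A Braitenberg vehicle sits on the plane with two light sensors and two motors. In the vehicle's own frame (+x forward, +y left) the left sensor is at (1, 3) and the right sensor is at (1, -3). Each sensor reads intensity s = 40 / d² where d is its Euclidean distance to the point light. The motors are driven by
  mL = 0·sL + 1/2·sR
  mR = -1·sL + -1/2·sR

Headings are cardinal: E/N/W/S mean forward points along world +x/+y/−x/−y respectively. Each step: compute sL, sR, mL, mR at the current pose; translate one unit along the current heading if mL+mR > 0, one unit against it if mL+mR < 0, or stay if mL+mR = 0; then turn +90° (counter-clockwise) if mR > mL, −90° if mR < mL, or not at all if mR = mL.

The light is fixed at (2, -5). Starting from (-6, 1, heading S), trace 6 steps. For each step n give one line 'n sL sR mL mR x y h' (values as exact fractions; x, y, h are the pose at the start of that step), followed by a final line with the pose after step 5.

n=0: pose=(-6,1,S); sL=4/5, sR=20/73; mL=10/73, mR=-342/365; mL+mR=-4/5 → advance -1; mR−mL=-392/365 → turn -1·90°
n=1: pose=(-6,2,W); sL=40/97, sR=40/181; mL=20/181, mR=-9180/17557; mL+mR=-40/97 → advance -1; mR−mL=-11120/17557 → turn -1·90°
n=2: pose=(-5,2,N); sL=10/41, sR=1/2; mL=1/4, mR=-81/164; mL+mR=-10/41 → advance -1; mR−mL=-61/82 → turn -1·90°
n=3: pose=(-5,1,E); sL=40/117, sR=8/9; mL=4/9, mR=-92/117; mL+mR=-40/117 → advance -1; mR−mL=-16/13 → turn -1·90°
n=4: pose=(-6,1,S); sL=4/5, sR=20/73; mL=10/73, mR=-342/365; mL+mR=-4/5 → advance -1; mR−mL=-392/365 → turn -1·90°
n=5: pose=(-6,2,W); sL=40/97, sR=40/181; mL=20/181, mR=-9180/17557; mL+mR=-40/97 → advance -1; mR−mL=-11120/17557 → turn -1·90°

0 4/5 20/73 10/73 -342/365 -6 1 S
1 40/97 40/181 20/181 -9180/17557 -6 2 W
2 10/41 1/2 1/4 -81/164 -5 2 N
3 40/117 8/9 4/9 -92/117 -5 1 E
4 4/5 20/73 10/73 -342/365 -6 1 S
5 40/97 40/181 20/181 -9180/17557 -6 2 W
final -5 2 N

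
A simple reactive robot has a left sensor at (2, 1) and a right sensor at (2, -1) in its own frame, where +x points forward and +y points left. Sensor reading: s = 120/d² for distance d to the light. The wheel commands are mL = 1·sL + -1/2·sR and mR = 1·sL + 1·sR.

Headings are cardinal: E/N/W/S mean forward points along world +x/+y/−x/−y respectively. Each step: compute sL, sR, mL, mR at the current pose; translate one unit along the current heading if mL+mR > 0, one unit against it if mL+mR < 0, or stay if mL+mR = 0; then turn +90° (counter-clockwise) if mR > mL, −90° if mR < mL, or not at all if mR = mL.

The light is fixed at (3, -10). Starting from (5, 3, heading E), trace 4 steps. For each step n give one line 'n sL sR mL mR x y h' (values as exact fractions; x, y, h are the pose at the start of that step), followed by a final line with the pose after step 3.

n=0: pose=(5,3,E); sL=30/53, sR=3/4; mL=81/424, mR=279/212; mL+mR=639/424 → advance +1; mR−mL=9/8 → turn +1·90°
n=1: pose=(6,3,N); sL=120/229, sR=120/241; mL=15180/55189, mR=56400/55189; mL+mR=71580/55189 → advance +1; mR−mL=180/241 → turn +1·90°
n=2: pose=(6,4,W); sL=12/17, sR=60/113; mL=846/1921, mR=2376/1921; mL+mR=3222/1921 → advance +1; mR−mL=90/113 → turn +1·90°
n=3: pose=(5,4,S); sL=40/51, sR=24/29; mL=548/1479, mR=2384/1479; mL+mR=2932/1479 → advance +1; mR−mL=36/29 → turn +1·90°

0 30/53 3/4 81/424 279/212 5 3 E
1 120/229 120/241 15180/55189 56400/55189 6 3 N
2 12/17 60/113 846/1921 2376/1921 6 4 W
3 40/51 24/29 548/1479 2384/1479 5 4 S
final 5 3 E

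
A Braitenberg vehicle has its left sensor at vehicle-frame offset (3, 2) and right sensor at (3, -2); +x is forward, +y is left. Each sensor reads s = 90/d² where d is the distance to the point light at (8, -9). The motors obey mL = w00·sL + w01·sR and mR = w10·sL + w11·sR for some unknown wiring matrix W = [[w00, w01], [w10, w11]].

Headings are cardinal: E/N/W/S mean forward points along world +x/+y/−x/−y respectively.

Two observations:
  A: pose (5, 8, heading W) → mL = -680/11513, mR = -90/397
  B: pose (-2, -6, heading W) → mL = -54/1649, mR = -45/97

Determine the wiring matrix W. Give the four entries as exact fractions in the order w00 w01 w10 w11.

obs A: pose=(5,8,W) → sL=10/29, sR=90/397, mL=-680/11513, mR=-90/397
obs B: pose=(-2,-6,W) → sL=9/17, sR=45/97, mL=-54/1649, mR=-45/97
sensor matrix S = [[10/29, 90/397], [9/17, 45/97]]; det S = 758520/18984937
solve [mL_A; mL_B] = S·[w00; w01] and [mR_A; mR_B] = S·[w10; w11]:
  w00 = -1/2, w01 = 1/2, w10 = 0, w11 = -1

-1/2 1/2 0 -1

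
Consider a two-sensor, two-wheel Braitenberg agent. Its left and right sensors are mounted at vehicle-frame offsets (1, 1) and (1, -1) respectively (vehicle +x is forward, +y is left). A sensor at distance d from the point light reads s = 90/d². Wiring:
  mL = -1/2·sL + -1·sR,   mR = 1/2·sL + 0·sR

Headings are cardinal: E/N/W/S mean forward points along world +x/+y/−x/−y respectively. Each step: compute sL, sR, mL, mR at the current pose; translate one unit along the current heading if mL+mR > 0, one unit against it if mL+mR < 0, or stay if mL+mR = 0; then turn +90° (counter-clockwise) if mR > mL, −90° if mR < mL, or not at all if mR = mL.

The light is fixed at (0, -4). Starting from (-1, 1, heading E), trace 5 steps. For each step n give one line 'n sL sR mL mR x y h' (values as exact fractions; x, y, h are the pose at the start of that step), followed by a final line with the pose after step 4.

n=0: pose=(-1,1,E); sL=5/2, sR=45/8; mL=-55/8, mR=5/4; mL+mR=-45/8 → advance -1; mR−mL=65/8 → turn +1·90°
n=1: pose=(-2,1,N); sL=2, sR=90/37; mL=-127/37, mR=1; mL+mR=-90/37 → advance -1; mR−mL=164/37 → turn +1·90°
n=2: pose=(-2,0,W); sL=5, sR=45/17; mL=-175/34, mR=5/2; mL+mR=-45/17 → advance -1; mR−mL=130/17 → turn +1·90°
n=3: pose=(-1,0,S); sL=10, sR=90/13; mL=-155/13, mR=5; mL+mR=-90/13 → advance -1; mR−mL=220/13 → turn +1·90°
n=4: pose=(-1,1,E); sL=5/2, sR=45/8; mL=-55/8, mR=5/4; mL+mR=-45/8 → advance -1; mR−mL=65/8 → turn +1·90°

0 5/2 45/8 -55/8 5/4 -1 1 E
1 2 90/37 -127/37 1 -2 1 N
2 5 45/17 -175/34 5/2 -2 0 W
3 10 90/13 -155/13 5 -1 0 S
4 5/2 45/8 -55/8 5/4 -1 1 E
final -2 1 N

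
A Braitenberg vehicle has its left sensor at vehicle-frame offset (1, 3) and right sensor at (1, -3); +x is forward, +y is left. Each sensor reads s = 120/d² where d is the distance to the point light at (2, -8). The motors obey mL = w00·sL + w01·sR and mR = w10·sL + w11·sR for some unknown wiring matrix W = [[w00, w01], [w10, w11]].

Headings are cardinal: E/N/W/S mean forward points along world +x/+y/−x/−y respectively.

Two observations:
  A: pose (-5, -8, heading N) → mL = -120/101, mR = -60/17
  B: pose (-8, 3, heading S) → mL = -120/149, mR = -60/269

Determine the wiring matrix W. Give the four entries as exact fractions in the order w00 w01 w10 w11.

-1 0 0 -1/2

obs A: pose=(-5,-8,N) → sL=120/101, sR=120/17, mL=-120/101, mR=-60/17
obs B: pose=(-8,3,S) → sL=120/149, sR=120/269, mL=-120/149, mR=-60/269
sensor matrix S = [[120/101, 120/17], [120/149, 120/269]]; det S = -354758400/68819077
solve [mL_A; mL_B] = S·[w00; w01] and [mR_A; mR_B] = S·[w10; w11]:
  w00 = -1, w01 = 0, w10 = 0, w11 = -1/2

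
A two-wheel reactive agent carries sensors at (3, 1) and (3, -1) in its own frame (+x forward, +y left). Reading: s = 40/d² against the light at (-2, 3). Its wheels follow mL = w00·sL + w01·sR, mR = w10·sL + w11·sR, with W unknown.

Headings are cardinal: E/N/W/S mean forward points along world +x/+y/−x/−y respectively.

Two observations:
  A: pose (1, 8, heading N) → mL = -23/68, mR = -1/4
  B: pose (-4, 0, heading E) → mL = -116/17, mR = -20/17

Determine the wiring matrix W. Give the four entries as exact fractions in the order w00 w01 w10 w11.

obs A: pose=(1,8,N) → sL=10/17, sR=1/2, mL=-23/68, mR=-1/4
obs B: pose=(-4,0,E) → sL=8, sR=40/17, mL=-116/17, mR=-20/17
sensor matrix S = [[10/17, 1/2], [8, 40/17]]; det S = -756/289
solve [mL_A; mL_B] = S·[w00; w01] and [mR_A; mR_B] = S·[w10; w11]:
  w00 = -1, w01 = 1/2, w10 = 0, w11 = -1/2

-1 1/2 0 -1/2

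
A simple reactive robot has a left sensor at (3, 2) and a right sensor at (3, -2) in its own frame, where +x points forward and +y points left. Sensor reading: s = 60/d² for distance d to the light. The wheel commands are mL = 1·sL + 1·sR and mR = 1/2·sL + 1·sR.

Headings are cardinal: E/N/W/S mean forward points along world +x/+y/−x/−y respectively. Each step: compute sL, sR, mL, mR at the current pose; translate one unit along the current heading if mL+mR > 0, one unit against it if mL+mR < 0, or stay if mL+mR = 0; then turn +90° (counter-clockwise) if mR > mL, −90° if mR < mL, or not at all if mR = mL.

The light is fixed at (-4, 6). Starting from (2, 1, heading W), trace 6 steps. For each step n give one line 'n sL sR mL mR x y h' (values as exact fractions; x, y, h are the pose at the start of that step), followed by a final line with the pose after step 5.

n=0: pose=(2,1,W); sL=30/29, sR=10/3; mL=380/87, mR=335/87; mL+mR=715/87 → advance +1; mR−mL=-15/29 → turn -1·90°
n=1: pose=(1,1,N); sL=60/13, sR=60/53; mL=3960/689, mR=2370/689; mL+mR=6330/689 → advance +1; mR−mL=-30/13 → turn -1·90°
n=2: pose=(1,2,E); sL=15/17, sR=3/5; mL=126/85, mR=177/170; mL+mR=429/170 → advance +1; mR−mL=-15/34 → turn -1·90°
n=3: pose=(2,2,S); sL=60/113, sR=12/13; mL=2136/1469, mR=1746/1469; mL+mR=3882/1469 → advance +1; mR−mL=-30/113 → turn -1·90°
n=4: pose=(2,1,W); sL=30/29, sR=10/3; mL=380/87, mR=335/87; mL+mR=715/87 → advance +1; mR−mL=-15/29 → turn -1·90°
n=5: pose=(1,1,N); sL=60/13, sR=60/53; mL=3960/689, mR=2370/689; mL+mR=6330/689 → advance +1; mR−mL=-30/13 → turn -1·90°

0 30/29 10/3 380/87 335/87 2 1 W
1 60/13 60/53 3960/689 2370/689 1 1 N
2 15/17 3/5 126/85 177/170 1 2 E
3 60/113 12/13 2136/1469 1746/1469 2 2 S
4 30/29 10/3 380/87 335/87 2 1 W
5 60/13 60/53 3960/689 2370/689 1 1 N
final 1 2 E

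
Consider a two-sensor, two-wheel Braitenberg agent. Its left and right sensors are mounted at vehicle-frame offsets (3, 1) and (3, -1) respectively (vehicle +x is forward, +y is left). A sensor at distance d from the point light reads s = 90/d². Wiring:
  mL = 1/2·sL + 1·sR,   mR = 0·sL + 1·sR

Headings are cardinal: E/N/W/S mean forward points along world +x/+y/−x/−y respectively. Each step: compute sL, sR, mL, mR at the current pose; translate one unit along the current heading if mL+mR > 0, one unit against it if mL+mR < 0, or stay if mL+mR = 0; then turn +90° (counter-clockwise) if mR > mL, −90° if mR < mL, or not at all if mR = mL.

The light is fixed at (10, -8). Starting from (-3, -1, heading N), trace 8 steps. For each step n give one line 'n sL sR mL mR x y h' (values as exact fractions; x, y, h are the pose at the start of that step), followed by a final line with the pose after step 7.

0 45/148 45/122 9405/18056 45/122 -3 -1 N
1 90/181 90/149 22995/26969 90/149 -3 0 E
2 45/73 45/97 10935/14162 45/97 -2 0 S
3 10/29 90/289 4055/8381 90/289 -2 -1 W
4 45/148 45/122 9405/18056 45/122 -3 -1 N
5 90/181 90/149 22995/26969 90/149 -3 0 E
6 45/73 45/97 10935/14162 45/97 -2 0 S
7 10/29 90/289 4055/8381 90/289 -2 -1 W
final -3 -1 N

n=0: pose=(-3,-1,N); sL=45/148, sR=45/122; mL=9405/18056, mR=45/122; mL+mR=16065/18056 → advance +1; mR−mL=-45/296 → turn -1·90°
n=1: pose=(-3,0,E); sL=90/181, sR=90/149; mL=22995/26969, mR=90/149; mL+mR=39285/26969 → advance +1; mR−mL=-45/181 → turn -1·90°
n=2: pose=(-2,0,S); sL=45/73, sR=45/97; mL=10935/14162, mR=45/97; mL+mR=17505/14162 → advance +1; mR−mL=-45/146 → turn -1·90°
n=3: pose=(-2,-1,W); sL=10/29, sR=90/289; mL=4055/8381, mR=90/289; mL+mR=6665/8381 → advance +1; mR−mL=-5/29 → turn -1·90°
n=4: pose=(-3,-1,N); sL=45/148, sR=45/122; mL=9405/18056, mR=45/122; mL+mR=16065/18056 → advance +1; mR−mL=-45/296 → turn -1·90°
n=5: pose=(-3,0,E); sL=90/181, sR=90/149; mL=22995/26969, mR=90/149; mL+mR=39285/26969 → advance +1; mR−mL=-45/181 → turn -1·90°
n=6: pose=(-2,0,S); sL=45/73, sR=45/97; mL=10935/14162, mR=45/97; mL+mR=17505/14162 → advance +1; mR−mL=-45/146 → turn -1·90°
n=7: pose=(-2,-1,W); sL=10/29, sR=90/289; mL=4055/8381, mR=90/289; mL+mR=6665/8381 → advance +1; mR−mL=-5/29 → turn -1·90°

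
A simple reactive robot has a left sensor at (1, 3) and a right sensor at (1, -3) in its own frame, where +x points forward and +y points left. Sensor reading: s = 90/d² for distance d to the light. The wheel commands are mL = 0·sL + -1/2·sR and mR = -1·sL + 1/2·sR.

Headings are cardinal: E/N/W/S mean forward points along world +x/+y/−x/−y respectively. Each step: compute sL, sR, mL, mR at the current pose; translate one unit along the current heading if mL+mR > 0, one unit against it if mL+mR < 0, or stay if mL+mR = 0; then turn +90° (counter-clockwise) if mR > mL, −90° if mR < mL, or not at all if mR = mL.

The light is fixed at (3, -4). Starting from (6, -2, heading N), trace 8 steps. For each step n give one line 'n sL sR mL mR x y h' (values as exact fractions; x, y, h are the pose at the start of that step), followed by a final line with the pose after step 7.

0 10 2 -1 -9 6 -2 N
1 45/16 9/2 -9/4 -9/16 6 -3 E
2 18 90/29 -45/29 -477/29 5 -3 N
3 5 5 -5/2 -5/2 5 -4 E
4 90/13 90/13 -45/13 -45/13 4 -4 E
5 9 9 -9/2 -9/2 3 -4 E
6 10 10 -5 -5 2 -4 E
7 9 9 -9/2 -9/2 1 -4 E
final 0 -4 E

n=0: pose=(6,-2,N); sL=10, sR=2; mL=-1, mR=-9; mL+mR=-10 → advance -1; mR−mL=-8 → turn -1·90°
n=1: pose=(6,-3,E); sL=45/16, sR=9/2; mL=-9/4, mR=-9/16; mL+mR=-45/16 → advance -1; mR−mL=27/16 → turn +1·90°
n=2: pose=(5,-3,N); sL=18, sR=90/29; mL=-45/29, mR=-477/29; mL+mR=-18 → advance -1; mR−mL=-432/29 → turn -1·90°
n=3: pose=(5,-4,E); sL=5, sR=5; mL=-5/2, mR=-5/2; mL+mR=-5 → advance -1; mR−mL=0 → turn +0·90°
n=4: pose=(4,-4,E); sL=90/13, sR=90/13; mL=-45/13, mR=-45/13; mL+mR=-90/13 → advance -1; mR−mL=0 → turn +0·90°
n=5: pose=(3,-4,E); sL=9, sR=9; mL=-9/2, mR=-9/2; mL+mR=-9 → advance -1; mR−mL=0 → turn +0·90°
n=6: pose=(2,-4,E); sL=10, sR=10; mL=-5, mR=-5; mL+mR=-10 → advance -1; mR−mL=0 → turn +0·90°
n=7: pose=(1,-4,E); sL=9, sR=9; mL=-9/2, mR=-9/2; mL+mR=-9 → advance -1; mR−mL=0 → turn +0·90°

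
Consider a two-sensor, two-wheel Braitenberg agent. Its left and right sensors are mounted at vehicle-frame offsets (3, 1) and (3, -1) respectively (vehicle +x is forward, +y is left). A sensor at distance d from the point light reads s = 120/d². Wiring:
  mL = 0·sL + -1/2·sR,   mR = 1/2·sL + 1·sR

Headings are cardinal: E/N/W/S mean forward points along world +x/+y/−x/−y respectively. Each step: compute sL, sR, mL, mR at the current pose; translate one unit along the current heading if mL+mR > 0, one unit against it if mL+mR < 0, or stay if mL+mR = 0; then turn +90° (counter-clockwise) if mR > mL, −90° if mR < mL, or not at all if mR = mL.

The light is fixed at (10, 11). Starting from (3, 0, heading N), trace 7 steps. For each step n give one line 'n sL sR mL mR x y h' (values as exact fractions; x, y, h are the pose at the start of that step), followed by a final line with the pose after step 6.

n=0: pose=(3,0,N); sL=15/16, sR=6/5; mL=-3/5, mR=267/160; mL+mR=171/160 → advance +1; mR−mL=363/160 → turn +1·90°
n=1: pose=(3,1,W); sL=120/221, sR=120/181; mL=-60/181, mR=37380/40001; mL+mR=24120/40001 → advance +1; mR−mL=50640/40001 → turn +1·90°
n=2: pose=(2,1,S); sL=60/109, sR=12/25; mL=-6/25, mR=2058/2725; mL+mR=1404/2725 → advance +1; mR−mL=2712/2725 → turn +1·90°
n=3: pose=(2,0,E); sL=24/25, sR=120/169; mL=-60/169, mR=5028/4225; mL+mR=3528/4225 → advance +1; mR−mL=6528/4225 → turn +1·90°
n=4: pose=(3,0,N); sL=15/16, sR=6/5; mL=-3/5, mR=267/160; mL+mR=171/160 → advance +1; mR−mL=363/160 → turn +1·90°
n=5: pose=(3,1,W); sL=120/221, sR=120/181; mL=-60/181, mR=37380/40001; mL+mR=24120/40001 → advance +1; mR−mL=50640/40001 → turn +1·90°
n=6: pose=(2,1,S); sL=60/109, sR=12/25; mL=-6/25, mR=2058/2725; mL+mR=1404/2725 → advance +1; mR−mL=2712/2725 → turn +1·90°

0 15/16 6/5 -3/5 267/160 3 0 N
1 120/221 120/181 -60/181 37380/40001 3 1 W
2 60/109 12/25 -6/25 2058/2725 2 1 S
3 24/25 120/169 -60/169 5028/4225 2 0 E
4 15/16 6/5 -3/5 267/160 3 0 N
5 120/221 120/181 -60/181 37380/40001 3 1 W
6 60/109 12/25 -6/25 2058/2725 2 1 S
final 2 0 E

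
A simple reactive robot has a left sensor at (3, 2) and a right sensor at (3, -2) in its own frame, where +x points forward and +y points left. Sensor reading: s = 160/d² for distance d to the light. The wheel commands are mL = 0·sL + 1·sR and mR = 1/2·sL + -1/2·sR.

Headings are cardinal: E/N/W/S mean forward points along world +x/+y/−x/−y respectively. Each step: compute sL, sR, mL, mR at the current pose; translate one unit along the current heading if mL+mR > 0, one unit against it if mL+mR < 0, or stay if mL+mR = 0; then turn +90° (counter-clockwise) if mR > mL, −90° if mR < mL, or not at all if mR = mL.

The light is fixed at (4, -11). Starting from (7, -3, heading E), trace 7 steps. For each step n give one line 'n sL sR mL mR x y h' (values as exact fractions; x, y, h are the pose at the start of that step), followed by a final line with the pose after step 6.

n=0: pose=(7,-3,E); sL=20/17, sR=20/9; mL=20/9, mR=-80/153; mL+mR=260/153 → advance +1; mR−mL=-140/51 → turn -1·90°
n=1: pose=(8,-3,S); sL=160/61, sR=160/29; mL=160/29, mR=-2560/1769; mL+mR=7200/1769 → advance +1; mR−mL=-12320/1769 → turn -1·90°
n=2: pose=(8,-4,W); sL=80/13, sR=80/41; mL=80/41, mR=1120/533; mL+mR=2160/533 → advance +1; mR−mL=80/533 → turn +1·90°
n=3: pose=(7,-4,S); sL=160/41, sR=160/17; mL=160/17, mR=-1920/697; mL+mR=4640/697 → advance +1; mR−mL=-8480/697 → turn -1·90°
n=4: pose=(7,-5,W); sL=10, sR=5/2; mL=5/2, mR=15/4; mL+mR=25/4 → advance +1; mR−mL=5/4 → turn +1·90°
n=5: pose=(6,-5,S); sL=32/5, sR=160/9; mL=160/9, mR=-256/45; mL+mR=544/45 → advance +1; mR−mL=-352/15 → turn -1·90°
n=6: pose=(6,-6,W); sL=16, sR=16/5; mL=16/5, mR=32/5; mL+mR=48/5 → advance +1; mR−mL=16/5 → turn +1·90°

0 20/17 20/9 20/9 -80/153 7 -3 E
1 160/61 160/29 160/29 -2560/1769 8 -3 S
2 80/13 80/41 80/41 1120/533 8 -4 W
3 160/41 160/17 160/17 -1920/697 7 -4 S
4 10 5/2 5/2 15/4 7 -5 W
5 32/5 160/9 160/9 -256/45 6 -5 S
6 16 16/5 16/5 32/5 6 -6 W
final 5 -6 S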